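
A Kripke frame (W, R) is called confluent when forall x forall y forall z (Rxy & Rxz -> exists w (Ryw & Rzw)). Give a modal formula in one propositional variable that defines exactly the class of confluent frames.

◇□r → □◇r

This is convergence; the standard corresponding axiom is .2: ◇□r → □◇r.
Suppose ◇□r→□◇r is valid. Take Rxy, Rxz and set V(r)={w : Ryw}. Then □r at y so ◇□r at x, so □◇r at x, so ◇r at z, giving w with Rzw and Ryw.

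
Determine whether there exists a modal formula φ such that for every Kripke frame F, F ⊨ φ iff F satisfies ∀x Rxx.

Definable; □p → p defines it

Yes: it is reflexivity, defined by the T schema □p → p.
Suppose □p→p is valid. At any x set V(p)={w : Rxw}. Then □p holds at x, so p holds at x, i.e. Rxx.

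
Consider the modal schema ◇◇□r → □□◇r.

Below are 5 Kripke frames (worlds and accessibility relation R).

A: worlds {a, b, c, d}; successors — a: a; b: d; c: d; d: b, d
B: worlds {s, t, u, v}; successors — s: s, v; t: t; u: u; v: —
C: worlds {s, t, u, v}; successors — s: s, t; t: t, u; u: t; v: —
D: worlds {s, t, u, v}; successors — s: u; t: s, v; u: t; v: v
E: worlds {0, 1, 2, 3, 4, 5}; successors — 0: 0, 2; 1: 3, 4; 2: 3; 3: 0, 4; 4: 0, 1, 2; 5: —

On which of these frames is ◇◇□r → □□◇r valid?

The schema corresponds to a generalized confluence (Geach) condition: ∀x ∀y ∀z ((xR²y ∧ xR²z) → ∃w (yRw ∧ zRw)).
A: condition met.
B: fails — sR²s, sR²v but no w with sRw and vRw.
C: condition met.
D: fails — tR²u, tR²v but no w with uRw and vRw.
E: fails — 0R²0, 0R²2 but no w with 0Rw and 2Rw.
Valid on: A, C.

A, C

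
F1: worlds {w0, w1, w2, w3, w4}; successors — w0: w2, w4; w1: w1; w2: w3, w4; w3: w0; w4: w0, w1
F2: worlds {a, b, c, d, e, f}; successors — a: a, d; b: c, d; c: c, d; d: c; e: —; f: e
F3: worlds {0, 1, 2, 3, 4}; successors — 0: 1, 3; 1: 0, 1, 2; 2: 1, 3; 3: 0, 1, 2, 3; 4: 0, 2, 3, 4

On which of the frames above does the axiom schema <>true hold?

The schema corresponds to seriality: forall x exists y Rxy.
F1: satisfies the condition.
F2: fails — world e has no successor.
F3: satisfies the condition.
Valid on: F1, F3.

F1, F3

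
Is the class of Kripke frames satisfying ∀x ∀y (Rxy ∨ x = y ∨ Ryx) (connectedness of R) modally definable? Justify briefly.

Not modally definable

Any modally definable frame class is closed under disjoint unions.
Take 4 disjoint single-world reflexive frames: each is trivially connected, but their disjoint union has 4 worlds with no edge between distinct components, so it is not connected.
Hence connectedness of R is not modally definable.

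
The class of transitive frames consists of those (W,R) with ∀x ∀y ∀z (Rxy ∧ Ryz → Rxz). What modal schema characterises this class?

□s → □□s

This is transitivity; the standard corresponding axiom is 4: □s → □□s.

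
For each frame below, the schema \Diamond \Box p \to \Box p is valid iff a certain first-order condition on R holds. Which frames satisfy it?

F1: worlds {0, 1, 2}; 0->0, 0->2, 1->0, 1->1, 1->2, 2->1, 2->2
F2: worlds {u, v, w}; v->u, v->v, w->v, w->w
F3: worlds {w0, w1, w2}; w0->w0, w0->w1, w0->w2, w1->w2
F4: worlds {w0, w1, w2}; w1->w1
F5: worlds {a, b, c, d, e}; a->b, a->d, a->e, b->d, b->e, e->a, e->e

This is the axiom for the Euclidean property; its first-order frame correspondent is \forall x \forall y \forall z (Rxy \wedge Rxz \to Ryz).
F1: fails — R02 and R00 but not R20.
F2: fails — Rvu and Rvu but not Ruu.
F3: fails — Rw0w1 and Rw0w1 but not Rw1w1.
F4: holds.
F5: fails — Rab and Rab but not Rbb.

F4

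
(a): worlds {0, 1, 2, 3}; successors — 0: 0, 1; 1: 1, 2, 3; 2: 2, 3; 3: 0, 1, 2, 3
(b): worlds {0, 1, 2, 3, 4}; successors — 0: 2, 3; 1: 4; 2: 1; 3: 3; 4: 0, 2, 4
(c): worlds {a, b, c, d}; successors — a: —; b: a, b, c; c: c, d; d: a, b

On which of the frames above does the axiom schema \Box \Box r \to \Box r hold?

The schema corresponds to density: \forall x \forall y (Rxy \to \exists z (Rxz \wedge Rzy)).
(a): ✓.
(b): fails — R02 but no z with R0z and Rz2.
(c): ✓.

(a), (c)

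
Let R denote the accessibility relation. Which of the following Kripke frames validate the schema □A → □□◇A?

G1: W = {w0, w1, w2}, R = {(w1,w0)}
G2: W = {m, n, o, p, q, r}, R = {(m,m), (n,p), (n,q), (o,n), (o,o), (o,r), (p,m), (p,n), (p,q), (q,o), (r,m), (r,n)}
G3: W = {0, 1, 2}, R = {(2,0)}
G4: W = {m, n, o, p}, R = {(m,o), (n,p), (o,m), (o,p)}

The schema corresponds to a generalized confluence (Geach) condition: ∀x ∀z (xR²z → ∃w (xRw ∧ zRw)).
G1: holds.
G2: fails — nR²m but no w with nRw and mRw.
G3: holds.
G4: fails — mR²p but no w with mRw and pRw.
Valid on: G1, G3.

G1, G3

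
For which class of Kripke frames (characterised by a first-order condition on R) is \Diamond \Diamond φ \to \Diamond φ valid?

Equivalently (dual form): □φ → □□φ.
Suppose □φ→□□φ is valid. Take Rxy, Ryz and set V(φ)={w : Rxw}. Then □φ at x, so □□φ at x, so □φ at y, so φ at z, i.e. Rxz.
The converse is a direct semantic check.
So the correspondent is transitivity.

transitivity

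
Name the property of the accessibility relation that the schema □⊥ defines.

Emptiness of R

□⊥ is valid iff no world has any successor (otherwise □⊥ fails at any world with one).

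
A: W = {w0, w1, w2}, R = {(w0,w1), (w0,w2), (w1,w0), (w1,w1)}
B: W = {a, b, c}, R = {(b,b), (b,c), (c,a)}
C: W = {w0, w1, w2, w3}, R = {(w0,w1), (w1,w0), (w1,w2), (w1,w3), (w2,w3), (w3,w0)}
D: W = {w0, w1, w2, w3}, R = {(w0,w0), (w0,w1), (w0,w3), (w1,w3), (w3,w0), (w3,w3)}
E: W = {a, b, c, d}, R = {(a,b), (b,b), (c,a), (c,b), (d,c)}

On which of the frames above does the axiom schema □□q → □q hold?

This is the axiom for density; its first-order frame correspondent is ∀x ∀y (Rxy → ∃z (Rxz ∧ Rzy)).
A: fails — Rw0w2 but no z with Rw0z and Rzw2.
B: fails — Rca but no z with Rcz and Rza.
C: fails — Rw1w2 but no z with Rw1z and Rzw2.
D: condition met.
E: fails — Rdc but no z with Rdz and Rzc.
Valid on: D.

D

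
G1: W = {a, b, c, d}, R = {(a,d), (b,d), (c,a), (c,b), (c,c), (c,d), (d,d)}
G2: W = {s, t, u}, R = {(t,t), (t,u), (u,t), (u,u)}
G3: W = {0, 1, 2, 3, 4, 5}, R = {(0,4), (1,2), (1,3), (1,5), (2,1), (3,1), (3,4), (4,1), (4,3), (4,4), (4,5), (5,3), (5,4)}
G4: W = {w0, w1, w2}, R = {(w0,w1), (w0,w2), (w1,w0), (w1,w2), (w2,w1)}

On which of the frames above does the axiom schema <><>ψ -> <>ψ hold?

G1, G2

Frame correspondent (Sahlqvist): forall x forall y (x R^2 y -> exists w (y = w & xRw)) — i.e. a generalized confluence (Geach) condition.
G1: ✓.
G2: ✓.
G3: fails — 0R²1 but no w with 1=w and 0Rw.
G4: fails — w0R²w0 but no w with w0=w and w0Rw.
Valid on: G1, G2.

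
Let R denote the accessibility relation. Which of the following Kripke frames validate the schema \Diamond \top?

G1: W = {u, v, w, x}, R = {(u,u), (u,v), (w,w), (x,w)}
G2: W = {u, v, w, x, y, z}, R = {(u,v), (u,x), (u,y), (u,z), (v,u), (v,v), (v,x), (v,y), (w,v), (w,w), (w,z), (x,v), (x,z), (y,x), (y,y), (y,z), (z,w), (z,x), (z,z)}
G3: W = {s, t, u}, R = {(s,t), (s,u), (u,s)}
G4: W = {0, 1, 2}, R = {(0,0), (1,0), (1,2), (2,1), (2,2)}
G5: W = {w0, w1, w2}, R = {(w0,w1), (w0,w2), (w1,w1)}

G2, G4

Frame correspondent (Sahlqvist): \forall x \exists y Rxy — i.e. seriality.
G1: fails — world v has no successor.
G2: satisfies the condition.
G3: fails — world t has no successor.
G4: satisfies the condition.
G5: fails — world w2 has no successor.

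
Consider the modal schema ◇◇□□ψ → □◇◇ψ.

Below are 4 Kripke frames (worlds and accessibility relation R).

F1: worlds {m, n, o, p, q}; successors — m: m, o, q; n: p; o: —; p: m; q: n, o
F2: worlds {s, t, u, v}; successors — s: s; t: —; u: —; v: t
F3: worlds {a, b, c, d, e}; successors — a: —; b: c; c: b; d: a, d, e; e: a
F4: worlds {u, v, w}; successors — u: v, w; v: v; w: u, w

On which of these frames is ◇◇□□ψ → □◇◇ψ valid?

F2, F4

Frame correspondent (Sahlqvist): ∀x ∀y ∀z ((xR²y ∧ xRz) → ∃w (yR²w ∧ zR²w)) — i.e. a generalized confluence (Geach) condition.
F1: fails — mR²m, mRo but no w with mR²w and oR²w.
F2: ✓.
F3: fails — bR²b, bRc but no w with bR²w and cR²w.
F4: ✓.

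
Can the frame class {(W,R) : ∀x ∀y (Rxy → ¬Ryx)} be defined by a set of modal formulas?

Any modally definable frame class is closed under surjective bounded morphisms.
The 4-cycle (worlds a,b,c,d with a→b→c→d→a) is asymmetric. Mapping every world to a single reflexive point • is a surjective bounded morphism, and the reflexive point is not asymmetric (R•• but asymmetry requires ¬R••).
So the class is not modally definable.

No — not modally definable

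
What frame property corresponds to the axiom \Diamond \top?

◇⊤ holds at w iff w has a successor, so frame-validity of ◇⊤ is exactly seriality. Equivalently via □ψ → ◇ψ:
Suppose □ψ→◇ψ is valid. At any x set V(ψ)=W. Then □ψ at x, so ◇ψ at x, so x has a successor.
The converse is a direct semantic check.
Frame condition: \forall x \exists y Rxy.

seriality: \forall x \exists y Rxy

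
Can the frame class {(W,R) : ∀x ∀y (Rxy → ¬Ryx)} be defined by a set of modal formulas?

Any modally definable frame class is closed under surjective bounded morphisms.
The 5-cycle (worlds 0,1,2,3,4 with 0→1→2→3→4→0) is asymmetric. Mapping every world to a single reflexive point • is a surjective bounded morphism, and the reflexive point is not asymmetric (R•• but asymmetry requires ¬R••).
So the class is not modally definable.

No — not modally definable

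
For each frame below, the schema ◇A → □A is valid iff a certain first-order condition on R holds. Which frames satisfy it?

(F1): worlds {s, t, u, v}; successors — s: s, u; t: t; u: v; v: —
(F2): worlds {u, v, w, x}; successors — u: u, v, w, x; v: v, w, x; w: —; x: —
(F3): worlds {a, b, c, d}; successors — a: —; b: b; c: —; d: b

(F3)

The schema corresponds to partial functionality: ∀x ∀y ∀z (Rxy ∧ Rxz → y = z).
(F1): fails — s sees both s and u.
(F2): fails — u sees both u and v.
(F3): satisfies the condition.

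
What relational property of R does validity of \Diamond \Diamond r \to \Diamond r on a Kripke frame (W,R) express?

This is a form of the 4 axiom.
Its frame correspondent is transitivity — \forall x \forall y \forall z (Rxy \wedge Ryz \to Rxz).

transitivity: \forall x \forall y \forall z (Rxy \wedge Ryz \to Rxz)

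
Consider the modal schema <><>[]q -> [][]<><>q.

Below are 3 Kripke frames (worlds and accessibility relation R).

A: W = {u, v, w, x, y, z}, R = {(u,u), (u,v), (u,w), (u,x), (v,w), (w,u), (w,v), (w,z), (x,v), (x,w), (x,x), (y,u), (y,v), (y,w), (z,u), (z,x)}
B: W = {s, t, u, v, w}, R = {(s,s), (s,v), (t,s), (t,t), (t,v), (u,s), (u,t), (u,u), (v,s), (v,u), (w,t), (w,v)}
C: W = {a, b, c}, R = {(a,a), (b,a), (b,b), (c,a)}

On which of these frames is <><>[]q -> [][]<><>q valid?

B, C

The schema corresponds to a generalized confluence (Geach) condition: forall x forall y forall z ((x R^2 y & x R^2 z) -> exists w (yRw & z R^2 w)).
A: fails — uR²v, uR²v but no t with vRt and vR²t.
B: satisfies the condition.
C: satisfies the condition.
Valid on: B, C.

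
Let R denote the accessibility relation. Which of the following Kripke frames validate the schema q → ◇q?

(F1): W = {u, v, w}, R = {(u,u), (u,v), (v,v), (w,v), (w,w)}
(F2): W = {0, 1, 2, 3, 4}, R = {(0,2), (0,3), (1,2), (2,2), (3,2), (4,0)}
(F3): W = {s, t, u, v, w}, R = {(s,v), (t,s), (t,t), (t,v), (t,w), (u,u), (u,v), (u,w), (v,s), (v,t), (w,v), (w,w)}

The schema corresponds to reflexivity: ∀x Rxx.
(F1): ✓.
(F2): fails — world 0 does not see itself.
(F3): fails — world s does not see itself.
Valid on: (F1).

(F1)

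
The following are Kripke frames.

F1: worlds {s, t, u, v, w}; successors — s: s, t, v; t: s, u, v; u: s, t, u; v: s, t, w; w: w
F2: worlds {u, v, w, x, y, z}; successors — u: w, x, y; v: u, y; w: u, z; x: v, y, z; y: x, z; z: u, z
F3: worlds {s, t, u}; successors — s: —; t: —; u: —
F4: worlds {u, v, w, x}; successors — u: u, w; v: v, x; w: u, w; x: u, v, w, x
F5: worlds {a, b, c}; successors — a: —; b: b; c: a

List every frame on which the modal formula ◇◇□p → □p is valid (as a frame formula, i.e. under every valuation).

F3, F5

This is the axiom for a generalized confluence (Geach) condition; its first-order frame correspondent is ∀x ∀y ∀z ((xR²y ∧ xRz) → ∃w (yRw ∧ z = w)).
F1: fails — sR²t, sRt but no w* with tRw* and t=w*.
F2: fails — uR²v, uRw but no t with vRt and w=t.
F3: condition met.
F4: fails — vR²u, vRv but no t with uRt and v=t.
F5: condition met.
Valid on: F3, F5.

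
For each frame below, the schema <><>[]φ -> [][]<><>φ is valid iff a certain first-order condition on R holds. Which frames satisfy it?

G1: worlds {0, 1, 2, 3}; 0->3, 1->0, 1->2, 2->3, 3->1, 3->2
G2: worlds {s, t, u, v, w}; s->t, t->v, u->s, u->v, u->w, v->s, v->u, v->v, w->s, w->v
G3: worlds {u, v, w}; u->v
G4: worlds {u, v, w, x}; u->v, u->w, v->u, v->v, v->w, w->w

Frame correspondent (Sahlqvist): forall x forall y forall z ((x R^2 y & x R^2 z) -> exists w (yRw & z R^2 w)) — i.e. a generalized confluence (Geach) condition.
G1: fails — 0R²1, 0R²1 but no w with 1Rw and 1R²w.
G2: fails — tR²s, tR²s but no w* with sRw* and sR²w*.
G3: satisfies the condition.
G4: satisfies the condition.

G3, G4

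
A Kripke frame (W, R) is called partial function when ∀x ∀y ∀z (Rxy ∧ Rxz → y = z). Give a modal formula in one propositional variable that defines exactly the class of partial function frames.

◇r → □r

This is partial functionality; the standard corresponding axiom is CD: ◇r → □r.
Suppose ◇r→□r is valid. Take Rxy, Rxz and set V(r)={y}. Then ◇r at x, so □r at x, so r at z, i.e. z=y.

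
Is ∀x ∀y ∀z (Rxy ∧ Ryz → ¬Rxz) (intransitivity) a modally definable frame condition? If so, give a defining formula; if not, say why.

Modal frame validity is preserved under surjective bounded morphisms.
The 3-cycle (worlds s,t,u with s→t→u→s) is intransitive. Mapping every world to a single reflexive point • is a surjective bounded morphism; the reflexive point is not intransitive (R••∧R•• but R••).
So no modal formula (or set of formulas) defines exactly the intransitive frames.

No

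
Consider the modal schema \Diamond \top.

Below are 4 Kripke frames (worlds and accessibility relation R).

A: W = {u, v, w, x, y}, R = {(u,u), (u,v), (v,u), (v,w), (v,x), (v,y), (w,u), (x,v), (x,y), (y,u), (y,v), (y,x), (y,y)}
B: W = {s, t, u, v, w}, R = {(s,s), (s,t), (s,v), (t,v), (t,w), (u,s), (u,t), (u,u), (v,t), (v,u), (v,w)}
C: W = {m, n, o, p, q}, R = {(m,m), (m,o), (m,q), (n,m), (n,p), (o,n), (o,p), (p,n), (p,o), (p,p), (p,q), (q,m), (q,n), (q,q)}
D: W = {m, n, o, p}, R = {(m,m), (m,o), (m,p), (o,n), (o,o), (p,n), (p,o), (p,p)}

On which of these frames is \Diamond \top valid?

This is the axiom for seriality; its first-order frame correspondent is \forall x \exists y Rxy.
A: ✓.
B: fails — world w has no successor.
C: ✓.
D: fails — world n has no successor.
Valid on: A, C.

A, C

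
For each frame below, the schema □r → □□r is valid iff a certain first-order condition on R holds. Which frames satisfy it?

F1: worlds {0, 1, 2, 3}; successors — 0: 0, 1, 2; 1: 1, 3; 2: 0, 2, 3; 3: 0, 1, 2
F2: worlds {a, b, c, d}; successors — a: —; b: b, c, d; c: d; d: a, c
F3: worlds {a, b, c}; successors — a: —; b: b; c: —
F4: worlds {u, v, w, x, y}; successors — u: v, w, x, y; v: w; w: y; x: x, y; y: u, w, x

This is the axiom for transitivity; its first-order frame correspondent is ∀x ∀y ∀z (Rxy ∧ Ryz → Rxz).
F1: fails — R32 and R23 but not R33.
F2: fails — Rcd and Rdc but not Rcc.
F3: ✓.
F4: fails — Ryx and Rxy but not Ryy.

F3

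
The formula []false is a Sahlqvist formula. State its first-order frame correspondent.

Emptiness of R

□⊥ is valid iff no world has any successor (otherwise □⊥ fails at any world with one).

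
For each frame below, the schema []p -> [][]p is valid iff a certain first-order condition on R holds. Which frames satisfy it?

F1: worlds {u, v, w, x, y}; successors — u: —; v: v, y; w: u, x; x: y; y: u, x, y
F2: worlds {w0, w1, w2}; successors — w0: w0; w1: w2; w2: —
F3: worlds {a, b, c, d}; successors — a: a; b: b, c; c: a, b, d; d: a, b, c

Frame correspondent (Sahlqvist): forall x forall y forall z (Rxy & Ryz -> Rxz) — i.e. transitivity.
F1: fails — Rwx and Rxy but not Rwy.
F2: holds.
F3: fails — Rbc and Rcd but not Rbd.
Valid on: F2.

F2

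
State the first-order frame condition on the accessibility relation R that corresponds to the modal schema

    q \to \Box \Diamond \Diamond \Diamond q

This is a Sahlqvist (Geach-type) schema ◇^0□^0q → □^1◇^3q.
First-order correspondent: \forall x \forall z (xRz \to \exists w (x = w \wedge z R^3 w)).

\forall x \forall z (xRz \to \exists w (x = w \wedge z R^3 w))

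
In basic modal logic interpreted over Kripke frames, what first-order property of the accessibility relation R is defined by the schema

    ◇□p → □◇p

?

convergence: ∀x ∀y ∀z (Rxy ∧ Rxz → ∃w (Ryw ∧ Rzw))

Suppose ◇□p→□◇p is valid. Take Rxy, Rxz and set V(p)={w : Ryw}. Then □p at y so ◇□p at x, so □◇p at x, so ◇p at z, giving w with Rzw and Ryw.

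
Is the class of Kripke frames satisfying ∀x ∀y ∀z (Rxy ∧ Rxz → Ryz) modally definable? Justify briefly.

The condition is the Euclidean property. A defining modal formula is ◇p → □◇p.
Suppose ◇p→□◇p is valid. Take Rxy, Rxz and set V(p)={y}. Then ◇p at x, so □◇p at x, so ◇p at z, so some w with Rzw has p; w=y, i.e. Rzy. By symmetry of the argument, Ryz.

Definable; ◇p → □◇p defines it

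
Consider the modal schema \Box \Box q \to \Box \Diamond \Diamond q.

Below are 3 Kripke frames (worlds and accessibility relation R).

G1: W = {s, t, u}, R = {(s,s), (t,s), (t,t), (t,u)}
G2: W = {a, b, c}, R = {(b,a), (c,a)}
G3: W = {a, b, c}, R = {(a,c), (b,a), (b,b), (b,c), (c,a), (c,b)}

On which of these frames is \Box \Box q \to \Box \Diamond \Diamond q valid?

This is the axiom for a generalized confluence (Geach) condition; its first-order frame correspondent is \forall x \forall z (xRz \to \exists w (x R^2 w \wedge z R^2 w)).
G1: fails — tRu but no w with tR²w and uR²w.
G2: fails — bRa but no w with bR²w and aR²w.
G3: holds.

G3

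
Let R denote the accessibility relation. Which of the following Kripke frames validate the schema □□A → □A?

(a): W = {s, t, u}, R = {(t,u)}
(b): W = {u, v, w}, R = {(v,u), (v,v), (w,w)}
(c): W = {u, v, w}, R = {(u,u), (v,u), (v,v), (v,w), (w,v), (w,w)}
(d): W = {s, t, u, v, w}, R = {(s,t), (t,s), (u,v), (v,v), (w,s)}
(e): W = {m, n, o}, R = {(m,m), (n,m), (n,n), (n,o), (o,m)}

The schema corresponds to density: ∀x ∀y (Rxy → ∃z (Rxz ∧ Rzy)).
(a): fails — Rtu but no z with Rtz and Rzu.
(b): ✓.
(c): ✓.
(d): fails — Rts but no z with Rtz and Rzs.
(e): ✓.
Valid on: (b), (c), (e).

(b), (c), (e)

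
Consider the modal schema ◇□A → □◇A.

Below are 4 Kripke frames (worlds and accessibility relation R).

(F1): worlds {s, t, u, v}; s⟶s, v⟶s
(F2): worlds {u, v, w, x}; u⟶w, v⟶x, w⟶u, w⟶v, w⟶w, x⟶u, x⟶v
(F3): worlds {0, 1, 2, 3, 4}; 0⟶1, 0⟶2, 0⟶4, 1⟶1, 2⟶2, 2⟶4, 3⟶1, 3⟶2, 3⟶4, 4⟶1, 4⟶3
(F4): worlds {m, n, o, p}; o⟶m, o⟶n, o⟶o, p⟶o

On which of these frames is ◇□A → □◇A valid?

This is the axiom for convergence; its first-order frame correspondent is ∀x ∀y ∀z (Rxy ∧ Rxz → ∃w (Ryw ∧ Rzw)).
(F1): condition met.
(F2): fails — Rww and Rwv but w and v have no common successor.
(F3): fails — R02 and R01 but 2 and 1 have no common successor.
(F4): fails — Roo and Rom but o and m have no common successor.

(F1)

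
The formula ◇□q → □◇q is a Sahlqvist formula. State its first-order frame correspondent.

Suppose ◇□q→□◇q is valid. Take Rxy, Rxz and set V(q)={w : Ryw}. Then □q at y so ◇□q at x, so □◇q at x, so ◇q at z, giving w with Rzw and Ryw.
The converse is a direct semantic check.
Frame condition: ∀x ∀y ∀z (Rxy ∧ Rxz → ∃w (Ryw ∧ Rzw)).

Convergence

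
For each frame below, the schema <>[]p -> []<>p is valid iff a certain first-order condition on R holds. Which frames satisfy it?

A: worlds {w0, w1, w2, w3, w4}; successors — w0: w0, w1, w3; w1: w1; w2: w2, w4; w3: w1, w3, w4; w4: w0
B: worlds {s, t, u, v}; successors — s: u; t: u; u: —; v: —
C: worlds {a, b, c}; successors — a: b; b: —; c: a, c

Frame correspondent (Sahlqvist): forall x forall y forall z (Rxy & Rxz -> exists w (Ryw & Rzw)) — i.e. convergence.
A: fails — Rw2w4 and Rw2w2 but w4 and w2 have no common successor.
B: fails — Rsu and Rsu but u and u have no common successor.
C: fails — Rab and Rab but b and b have no common successor.

none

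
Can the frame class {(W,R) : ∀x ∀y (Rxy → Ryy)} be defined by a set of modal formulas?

Yes — defined by □(□r → r)

This is a Sahlqvist condition; the T□ axiom □(□r → r) defines it.
Suppose □(□r→r) is valid. Take Rxy and set V(r)={w : Ryw}. Then at y, □r holds; since □(□r→r) at x, □r→r at y, so r at y, i.e. Ryy.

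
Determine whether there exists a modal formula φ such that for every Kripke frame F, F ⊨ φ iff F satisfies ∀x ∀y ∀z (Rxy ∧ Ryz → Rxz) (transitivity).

Yes — defined by □r → □□r

This is a Sahlqvist condition; the 4 axiom □r → □□r defines it.
Suppose □r→□□r is valid. Take Rxy, Ryz and set V(r)={w : Rxw}. Then □r at x, so □□r at x, so □r at y, so r at z, i.e. Rxz.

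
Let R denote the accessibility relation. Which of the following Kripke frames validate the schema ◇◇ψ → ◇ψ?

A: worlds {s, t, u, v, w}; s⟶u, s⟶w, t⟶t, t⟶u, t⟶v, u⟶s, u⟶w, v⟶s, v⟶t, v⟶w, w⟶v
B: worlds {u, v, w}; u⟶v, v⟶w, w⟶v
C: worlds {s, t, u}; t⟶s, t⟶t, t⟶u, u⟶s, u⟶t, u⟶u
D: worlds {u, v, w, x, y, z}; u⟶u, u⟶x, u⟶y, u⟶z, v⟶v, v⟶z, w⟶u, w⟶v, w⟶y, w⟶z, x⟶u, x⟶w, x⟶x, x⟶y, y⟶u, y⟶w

C

Frame correspondent (Sahlqvist): ∀x ∀y ∀z (Rxy ∧ Ryz → Rxz) — i.e. transitivity.
A: fails — Rtv and Rvw but not Rtw.
B: fails — Ruv and Rvw but not Ruw.
C: ✓.
D: fails — Rxw and Rwv but not Rxv.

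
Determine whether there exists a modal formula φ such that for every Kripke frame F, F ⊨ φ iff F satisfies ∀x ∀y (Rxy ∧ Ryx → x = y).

Not modally definable

If a class were modally definable it would be closed under surjective bounded morphisms (Goldblatt–Thomason).
The 6-cycle (worlds w0,w1,w2,w3,w4,w5 with w0→w1→w2→w3→w4→w5→w0) is antisymmetric. Sending even-indexed worlds to a and odd-indexed worlds to b is a surjective bounded morphism onto the two-world frame with a↔b, which is not antisymmetric.
Hence antisymmetry is not modally definable.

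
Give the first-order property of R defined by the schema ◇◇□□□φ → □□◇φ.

This is a Sahlqvist (Geach-type) schema ◇^2□^3φ → □^2◇^1φ.
First-order correspondent: ∀x ∀y ∀z ((xR²y ∧ xR²z) → ∃w (yR³w ∧ zRw)).

∀x ∀y ∀z ((xR²y ∧ xR²z) → ∃w (yR³w ∧ zRw))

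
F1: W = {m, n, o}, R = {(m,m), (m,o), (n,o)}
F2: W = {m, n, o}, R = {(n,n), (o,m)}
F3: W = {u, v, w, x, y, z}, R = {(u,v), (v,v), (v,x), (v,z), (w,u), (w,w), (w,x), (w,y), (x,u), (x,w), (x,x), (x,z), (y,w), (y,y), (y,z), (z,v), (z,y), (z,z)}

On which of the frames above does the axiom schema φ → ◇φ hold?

none

This is the axiom for reflexivity; its first-order frame correspondent is ∀x Rxx.
F1: fails — world n does not see itself.
F2: fails — world m does not see itself.
F3: fails — world u does not see itself.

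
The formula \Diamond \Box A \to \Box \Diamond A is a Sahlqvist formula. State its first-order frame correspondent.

convergence: \forall x \forall y \forall z (Rxy \wedge Rxz \to \exists w (Ryw \wedge Rzw))

Suppose ◇□A→□◇A is valid. Take Rxy, Rxz and set V(A)={w : Ryw}. Then □A at y so ◇□A at x, so □◇A at x, so ◇A at z, giving w with Rzw and Ryw.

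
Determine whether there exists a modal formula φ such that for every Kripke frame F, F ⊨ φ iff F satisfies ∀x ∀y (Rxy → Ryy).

Yes: it is shift-reflexivity, defined by the T□ schema □(□q → q).
Suppose □(□q→q) is valid. Take Rxy and set V(q)={w : Ryw}. Then at y, □q holds; since □(□q→q) at x, □q→q at y, so q at y, i.e. Ryy.

Yes — defined by □(□q → q)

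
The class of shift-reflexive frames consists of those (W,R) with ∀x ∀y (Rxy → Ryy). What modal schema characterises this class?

□(□q → q)

A defining formula is □(□q → q) (the T□ axiom).
Suppose □(□q→q) is valid. Take Rxy and set V(q)={w : Ryw}. Then at y, □q holds; since □(□q→q) at x, □q→q at y, so q at y, i.e. Ryy.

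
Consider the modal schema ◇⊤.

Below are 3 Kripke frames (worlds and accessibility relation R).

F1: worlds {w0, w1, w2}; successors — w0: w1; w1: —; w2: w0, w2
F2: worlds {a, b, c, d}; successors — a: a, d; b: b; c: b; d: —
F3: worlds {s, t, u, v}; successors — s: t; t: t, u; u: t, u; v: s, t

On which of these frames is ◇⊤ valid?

Frame correspondent (Sahlqvist): ∀x ∃y Rxy — i.e. seriality.
F1: fails — world w1 has no successor.
F2: fails — world d has no successor.
F3: satisfies the condition.
Valid on: F3.

F3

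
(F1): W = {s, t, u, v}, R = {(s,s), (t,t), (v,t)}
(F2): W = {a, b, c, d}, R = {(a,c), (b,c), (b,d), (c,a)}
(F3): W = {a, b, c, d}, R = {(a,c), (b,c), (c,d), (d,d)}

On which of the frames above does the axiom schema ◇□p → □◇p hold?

Frame correspondent (Sahlqvist): ∀x ∀y ∀z (Rxy ∧ Rxz → ∃w (Ryw ∧ Rzw)) — i.e. convergence.
(F1): satisfies the condition.
(F2): fails — Rbc and Rbd but c and d have no common successor.
(F3): satisfies the condition.

(F1), (F3)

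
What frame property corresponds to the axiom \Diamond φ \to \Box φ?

Partial functionality

Suppose ◇φ→□φ is valid. Take Rxy, Rxz and set V(φ)={y}. Then ◇φ at x, so □φ at x, so φ at z, i.e. z=y.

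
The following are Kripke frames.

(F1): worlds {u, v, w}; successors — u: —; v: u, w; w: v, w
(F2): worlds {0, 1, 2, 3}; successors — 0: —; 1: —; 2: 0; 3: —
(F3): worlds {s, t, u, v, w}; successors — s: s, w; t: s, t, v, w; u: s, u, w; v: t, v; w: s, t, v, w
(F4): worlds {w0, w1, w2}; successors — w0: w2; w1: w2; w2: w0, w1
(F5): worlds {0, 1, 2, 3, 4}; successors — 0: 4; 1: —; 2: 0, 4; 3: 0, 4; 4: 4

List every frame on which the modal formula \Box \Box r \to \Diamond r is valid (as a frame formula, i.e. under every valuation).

Frame correspondent (Sahlqvist): \forall x \exists w (x R^2 w \wedge xRw) — i.e. a generalized confluence (Geach) condition.
(F1): fails — at u but no t with uR²t and uRt.
(F2): fails — at 0 but no w with 0R²w and 0Rw.
(F3): ✓.
(F4): fails — at w0 but no w with w0R²w and w0Rw.
(F5): fails — at 1 but no w with 1R²w and 1Rw.
Valid on: (F3).

(F3)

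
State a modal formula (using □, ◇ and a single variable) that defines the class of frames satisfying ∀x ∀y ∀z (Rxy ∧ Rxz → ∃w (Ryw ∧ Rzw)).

This is convergence; the standard corresponding axiom is .2: ◇□p → □◇p.
Suppose ◇□p→□◇p is valid. Take Rxy, Rxz and set V(p)={w : Ryw}. Then □p at y so ◇□p at x, so □◇p at x, so ◇p at z, giving w with Rzw and Ryw.

◇□p → □◇p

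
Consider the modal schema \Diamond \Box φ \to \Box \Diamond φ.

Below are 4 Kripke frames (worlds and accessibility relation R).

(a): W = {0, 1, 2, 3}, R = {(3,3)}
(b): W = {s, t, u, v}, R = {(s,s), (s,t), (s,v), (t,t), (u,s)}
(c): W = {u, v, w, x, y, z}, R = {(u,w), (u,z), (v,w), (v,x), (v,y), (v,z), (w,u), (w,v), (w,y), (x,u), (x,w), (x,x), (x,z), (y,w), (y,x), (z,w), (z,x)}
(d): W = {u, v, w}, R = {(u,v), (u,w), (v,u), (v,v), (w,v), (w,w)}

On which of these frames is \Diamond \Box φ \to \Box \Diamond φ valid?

Frame correspondent (Sahlqvist): \forall x \forall y \forall z (Rxy \wedge Rxz \to \exists w (Ryw \wedge Rzw)) — i.e. convergence.
(a): satisfies the condition.
(b): fails — Rsv and Rsv but v and v have no common successor.
(c): fails — Ruz and Ruw but z and w have no common successor.
(d): satisfies the condition.

(a), (d)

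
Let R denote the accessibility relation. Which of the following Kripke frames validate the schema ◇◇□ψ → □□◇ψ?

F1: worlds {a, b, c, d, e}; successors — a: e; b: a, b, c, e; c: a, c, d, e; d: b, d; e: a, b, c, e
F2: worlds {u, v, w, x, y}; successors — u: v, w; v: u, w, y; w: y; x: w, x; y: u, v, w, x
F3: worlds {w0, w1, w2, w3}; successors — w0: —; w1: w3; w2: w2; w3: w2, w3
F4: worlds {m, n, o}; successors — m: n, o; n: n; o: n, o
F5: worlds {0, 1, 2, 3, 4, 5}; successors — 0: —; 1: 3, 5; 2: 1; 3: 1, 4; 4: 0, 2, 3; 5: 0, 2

F3, F4

Frame correspondent (Sahlqvist): ∀x ∀y ∀z ((xR²y ∧ xR²z) → ∃w (yRw ∧ zRw)) — i.e. a generalized confluence (Geach) condition.
F1: fails — bR²a, bR²d but no w with aRw and dRw.
F2: fails — uR²u, uR²w but no t with uRt and wRt.
F3: ✓.
F4: ✓.
F5: fails — 1R²0, 1R²0 but no w with 0Rw and 0Rw.
Valid on: F3, F4.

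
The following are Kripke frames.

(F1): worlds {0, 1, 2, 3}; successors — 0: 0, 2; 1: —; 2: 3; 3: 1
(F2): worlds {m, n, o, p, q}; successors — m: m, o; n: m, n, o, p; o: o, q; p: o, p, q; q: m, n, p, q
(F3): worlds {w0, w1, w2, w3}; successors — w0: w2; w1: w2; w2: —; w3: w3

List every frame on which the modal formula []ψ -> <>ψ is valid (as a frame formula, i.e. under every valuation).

The schema corresponds to seriality: forall x exists y Rxy.
(F1): fails — world 1 has no successor.
(F2): condition met.
(F3): fails — world w2 has no successor.

(F2)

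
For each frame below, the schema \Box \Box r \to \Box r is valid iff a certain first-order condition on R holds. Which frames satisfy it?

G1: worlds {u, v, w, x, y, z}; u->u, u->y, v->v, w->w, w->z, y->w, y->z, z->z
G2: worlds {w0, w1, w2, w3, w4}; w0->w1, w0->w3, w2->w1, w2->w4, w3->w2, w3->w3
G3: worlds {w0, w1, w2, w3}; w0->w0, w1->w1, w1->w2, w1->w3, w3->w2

The schema corresponds to density: \forall x \forall y (Rxy \to \exists z (Rxz \wedge Rzy)).
G1: satisfies the condition.
G2: fails — Rw2w4 but no z with Rw2z and Rzw4.
G3: fails — Rw3w2 but no z with Rw3z and Rzw2.

G1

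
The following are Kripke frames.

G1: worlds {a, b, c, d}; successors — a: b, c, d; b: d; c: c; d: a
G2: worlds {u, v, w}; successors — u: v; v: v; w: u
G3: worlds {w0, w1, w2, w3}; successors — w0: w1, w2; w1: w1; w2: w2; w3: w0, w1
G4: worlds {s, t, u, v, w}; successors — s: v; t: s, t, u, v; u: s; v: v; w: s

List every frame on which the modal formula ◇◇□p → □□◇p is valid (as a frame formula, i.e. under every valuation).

G2

Frame correspondent (Sahlqvist): ∀x ∀y ∀z ((xR²y ∧ xR²z) → ∃w (yRw ∧ zRw)) — i.e. a generalized confluence (Geach) condition.
G1: fails — aR²a, aR²d but no w with aRw and dRw.
G2: condition met.
G3: fails — w0R²w1, w0R²w2 but no w with w1Rw and w2Rw.
G4: fails — tR²s, tR²u but no w* with sRw* and uRw*.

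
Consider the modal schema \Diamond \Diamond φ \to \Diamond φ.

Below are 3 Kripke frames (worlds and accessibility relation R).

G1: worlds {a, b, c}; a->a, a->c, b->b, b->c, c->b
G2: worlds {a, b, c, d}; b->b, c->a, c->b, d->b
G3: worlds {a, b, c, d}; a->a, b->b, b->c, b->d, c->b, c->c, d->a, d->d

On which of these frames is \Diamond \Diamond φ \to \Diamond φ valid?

G2

This is the axiom for transitivity; its first-order frame correspondent is \forall x \forall y \forall z (Rxy \wedge Ryz \to Rxz).
G1: fails — Rcb and Rbc but not Rcc.
G2: condition met.
G3: fails — Rcb and Rbd but not Rcd.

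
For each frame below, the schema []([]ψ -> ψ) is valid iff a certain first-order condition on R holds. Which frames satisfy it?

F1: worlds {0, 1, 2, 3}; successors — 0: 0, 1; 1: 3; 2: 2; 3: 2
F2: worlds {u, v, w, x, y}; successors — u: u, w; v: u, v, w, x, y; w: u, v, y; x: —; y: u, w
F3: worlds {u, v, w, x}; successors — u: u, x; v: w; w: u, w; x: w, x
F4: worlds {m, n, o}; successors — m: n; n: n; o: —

F3, F4

The schema corresponds to shift-reflexivity: forall x forall y (Rxy -> Ryy).
F1: fails — R01 but not R11.
F2: fails — Ruw but not Rww.
F3: ✓.
F4: ✓.
Valid on: F3, F4.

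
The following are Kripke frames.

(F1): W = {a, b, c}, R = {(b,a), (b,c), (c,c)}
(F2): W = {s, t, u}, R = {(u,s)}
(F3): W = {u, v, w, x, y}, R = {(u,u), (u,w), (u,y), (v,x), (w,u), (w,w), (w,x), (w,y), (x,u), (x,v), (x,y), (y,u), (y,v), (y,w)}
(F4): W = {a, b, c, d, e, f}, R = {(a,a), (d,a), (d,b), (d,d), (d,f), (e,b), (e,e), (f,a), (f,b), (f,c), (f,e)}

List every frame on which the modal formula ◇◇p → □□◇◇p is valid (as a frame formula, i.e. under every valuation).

This is the axiom for a generalized confluence (Geach) condition; its first-order frame correspondent is ∀x ∀y ∀z ((xR²y ∧ xR²z) → ∃w (y = w ∧ zR²w)).
(F1): condition met.
(F2): condition met.
(F3): fails — uR²v, uR²y but no t with v=t and yR²t.
(F4): fails — dR²a, dR²b but no w with a=w and bR²w.

(F1), (F2)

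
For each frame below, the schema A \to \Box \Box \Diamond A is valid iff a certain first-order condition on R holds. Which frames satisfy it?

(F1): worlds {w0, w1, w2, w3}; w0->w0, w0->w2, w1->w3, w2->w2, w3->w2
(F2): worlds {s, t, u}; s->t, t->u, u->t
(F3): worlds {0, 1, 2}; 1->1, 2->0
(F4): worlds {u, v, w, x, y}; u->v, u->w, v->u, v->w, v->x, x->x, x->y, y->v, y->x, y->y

This is the axiom for a generalized confluence (Geach) condition; its first-order frame correspondent is \forall x \forall z (x R^2 z \to \exists w (x = w \wedge zRw)).
(F1): fails — w0R²w2 but no w with w0=w and w2Rw.
(F2): fails — sR²u but no w with s=w and uRw.
(F3): condition met.
(F4): fails — uR²u but no t with u=t and uRt.
Valid on: (F3).

(F3)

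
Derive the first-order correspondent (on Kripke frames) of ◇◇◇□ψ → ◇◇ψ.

This is a Sahlqvist (Geach-type) schema ◇^3□^1ψ → □^0◇^2ψ.
Minimal-valuation argument: fix x; take any y with xR^3y and any z with xR^0z. Set V(ψ) to the set of worlds R-reachable from y in exactly 1 step. Then □^1ψ holds at y, so the antecedent holds at x; validity forces ◇^2ψ at z, giving a w with zR^2w and yR^1w.
First-order correspondent: ∀x ∀y (xR³y → ∃w (yRw ∧ xR²w)).

∀x ∀y (xR³y → ∃w (yRw ∧ xR²w))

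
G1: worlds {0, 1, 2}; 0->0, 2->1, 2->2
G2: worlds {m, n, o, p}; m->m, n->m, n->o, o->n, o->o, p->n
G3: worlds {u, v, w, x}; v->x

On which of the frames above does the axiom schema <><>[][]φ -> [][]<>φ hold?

G3

Frame correspondent (Sahlqvist): forall x forall y forall z ((x R^2 y & x R^2 z) -> exists w (y R^2 w & zRw)) — i.e. a generalized confluence (Geach) condition.
G1: fails — 2R²1, 2R²1 but no w with 1R²w and 1Rw.
G2: fails — nR²m, nR²o but no w with mR²w and oRw.
G3: ✓.
Valid on: G3.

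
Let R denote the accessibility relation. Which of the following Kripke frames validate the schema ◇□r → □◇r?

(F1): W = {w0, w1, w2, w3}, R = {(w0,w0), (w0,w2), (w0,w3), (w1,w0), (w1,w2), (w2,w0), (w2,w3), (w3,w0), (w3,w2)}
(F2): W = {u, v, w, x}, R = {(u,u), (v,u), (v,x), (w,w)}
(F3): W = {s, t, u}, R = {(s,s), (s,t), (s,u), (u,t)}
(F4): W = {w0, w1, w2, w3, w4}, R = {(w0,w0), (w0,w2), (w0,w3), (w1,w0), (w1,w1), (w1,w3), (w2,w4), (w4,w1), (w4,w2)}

This is the axiom for convergence; its first-order frame correspondent is ∀x ∀y ∀z (Rxy ∧ Rxz → ∃w (Ryw ∧ Rzw)).
(F1): satisfies the condition.
(F2): fails — Rvu and Rvx but u and x have no common successor.
(F3): fails — Rsu and Rst but u and t have no common successor.
(F4): fails — Rw0w2 and Rw0w0 but w2 and w0 have no common successor.
Valid on: (F1).

(F1)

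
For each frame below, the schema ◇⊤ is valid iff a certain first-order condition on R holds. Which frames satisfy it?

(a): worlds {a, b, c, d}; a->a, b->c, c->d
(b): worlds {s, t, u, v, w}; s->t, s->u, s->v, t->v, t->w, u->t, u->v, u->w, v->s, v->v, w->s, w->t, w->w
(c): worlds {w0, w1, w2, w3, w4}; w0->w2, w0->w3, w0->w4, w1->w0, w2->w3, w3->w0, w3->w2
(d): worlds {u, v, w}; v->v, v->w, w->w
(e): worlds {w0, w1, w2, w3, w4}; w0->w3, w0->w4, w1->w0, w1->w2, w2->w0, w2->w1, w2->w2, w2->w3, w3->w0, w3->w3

(b)

Frame correspondent (Sahlqvist): ∀x ∃y Rxy — i.e. seriality.
(a): fails — world d has no successor.
(b): satisfies the condition.
(c): fails — world w4 has no successor.
(d): fails — world u has no successor.
(e): fails — world w4 has no successor.
Valid on: (b).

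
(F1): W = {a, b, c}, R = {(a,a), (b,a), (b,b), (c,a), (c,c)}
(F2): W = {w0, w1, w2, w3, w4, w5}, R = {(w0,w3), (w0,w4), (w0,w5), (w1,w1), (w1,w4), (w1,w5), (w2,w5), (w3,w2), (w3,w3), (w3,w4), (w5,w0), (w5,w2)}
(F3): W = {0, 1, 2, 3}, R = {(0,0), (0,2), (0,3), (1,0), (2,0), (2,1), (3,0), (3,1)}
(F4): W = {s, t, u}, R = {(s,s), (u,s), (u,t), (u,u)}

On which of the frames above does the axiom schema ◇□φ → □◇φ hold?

(F1), (F3)

Frame correspondent (Sahlqvist): ∀x ∀y ∀z (Rxy ∧ Rxz → ∃w (Ryw ∧ Rzw)) — i.e. convergence.
(F1): condition met.
(F2): fails — Rw0w4 and Rw0w4 but w4 and w4 have no common successor.
(F3): condition met.
(F4): fails — Rus and Rut but s and t have no common successor.
Valid on: (F1), (F3).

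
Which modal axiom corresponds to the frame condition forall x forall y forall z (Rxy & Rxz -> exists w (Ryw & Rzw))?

The condition is convergence. The .2 schema ◇□ψ → □◇ψ defines it.
Suppose ◇□ψ→□◇ψ is valid. Take Rxy, Rxz and set V(ψ)={w : Ryw}. Then □ψ at y so ◇□ψ at x, so □◇ψ at x, so ◇ψ at z, giving w with Rzw and Ryw.

◇□ψ → □◇ψ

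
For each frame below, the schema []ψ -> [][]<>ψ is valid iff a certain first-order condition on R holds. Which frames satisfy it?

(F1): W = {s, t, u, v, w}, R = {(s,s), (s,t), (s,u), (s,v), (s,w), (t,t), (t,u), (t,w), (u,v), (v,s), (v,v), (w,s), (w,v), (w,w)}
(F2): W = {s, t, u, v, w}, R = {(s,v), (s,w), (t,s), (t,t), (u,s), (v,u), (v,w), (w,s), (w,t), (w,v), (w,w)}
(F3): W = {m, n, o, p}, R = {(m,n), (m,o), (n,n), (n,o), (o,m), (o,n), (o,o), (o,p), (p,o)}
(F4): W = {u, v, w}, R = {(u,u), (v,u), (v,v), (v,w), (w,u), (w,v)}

(F3), (F4)

This is the axiom for a generalized confluence (Geach) condition; its first-order frame correspondent is forall x forall z (x R^2 z -> exists w (xRw & zRw)).
(F1): fails — tR²u but no w* with tRw* and uRw*.
(F2): fails — sR²t but no w* with sRw* and tRw*.
(F3): satisfies the condition.
(F4): satisfies the condition.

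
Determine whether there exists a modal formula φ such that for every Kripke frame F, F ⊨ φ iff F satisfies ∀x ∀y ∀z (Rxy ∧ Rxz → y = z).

Yes — defined by ◇q → □q

The condition is partial functionality. A defining modal formula is ◇q → □q.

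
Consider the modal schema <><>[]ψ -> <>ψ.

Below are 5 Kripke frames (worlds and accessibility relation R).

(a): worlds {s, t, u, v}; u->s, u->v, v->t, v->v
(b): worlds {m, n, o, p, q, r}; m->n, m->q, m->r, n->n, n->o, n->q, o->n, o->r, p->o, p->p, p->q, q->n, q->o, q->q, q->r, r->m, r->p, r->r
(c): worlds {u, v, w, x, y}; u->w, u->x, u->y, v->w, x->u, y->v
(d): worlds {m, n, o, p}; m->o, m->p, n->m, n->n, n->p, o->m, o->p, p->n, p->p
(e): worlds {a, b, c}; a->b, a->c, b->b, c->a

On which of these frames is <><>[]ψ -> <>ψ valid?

This is the axiom for a generalized confluence (Geach) condition; its first-order frame correspondent is forall x forall y (x R^2 y -> exists w (yRw & xRw)).
(a): fails — uR²t but no w with tRw and uRw.
(b): fails — nR²r but no w with rRw and nRw.
(c): fails — xR²w but no t with wRt and xRt.
(d): condition met.
(e): fails — cR²b but no w with bRw and cRw.
Valid on: (d).

(d)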